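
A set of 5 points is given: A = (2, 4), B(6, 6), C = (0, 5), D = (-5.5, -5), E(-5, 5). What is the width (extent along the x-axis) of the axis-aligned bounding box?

max x = 6, min x = -5.5, so width = 11.5.

11.5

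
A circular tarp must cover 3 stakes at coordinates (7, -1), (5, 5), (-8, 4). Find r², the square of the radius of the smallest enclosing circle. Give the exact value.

62.5

Call the three points A, B, C in the order given.
Side lengths²: AB² = 40, AC² = 250, BC² = 170.
Since AC² = 250 ≥ 170 + 40 = 210, the angle opposite AC is not acute, so the smallest enclosing circle has AC as diameter.
Centre = midpoint of AC = (-0.5, 1.5), r² = 250/4 = 62.5.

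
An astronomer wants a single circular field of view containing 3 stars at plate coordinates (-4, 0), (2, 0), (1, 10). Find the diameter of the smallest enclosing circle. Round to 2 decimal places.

11.24

Call the three points A, B, C in the order given.
Side lengths²: AB² = 36, AC² = 125, BC² = 101.
Since AC² = 125 < 101 + 36 = 137, the triangle is acute, so the smallest enclosing circle is the circumcircle.
Circumcentre = (-1, 4.75), r² = 31.5625.
Diameter = 2r = 2√(31.5625) ≈ 11.24.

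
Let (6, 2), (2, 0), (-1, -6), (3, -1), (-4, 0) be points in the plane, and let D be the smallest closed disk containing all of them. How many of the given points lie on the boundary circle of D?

3

By Welzl's lemma the MEC is supported by two points (diametrically opposite) or three points (on a circumcircle).
The minimum enclosing circle is determined by three boundary points: (6, 2), (-1, -6), (-4, 0).
Their circumcentre is (31/22, -23/22) with r² = 7345/242.
The farthest remaining point (3, -1) is at distance² 613/242 ≤ 7345/242.
The points at distance exactly r from the centre are (6, 2), (-1, -6), (-4, 0) — 3 points.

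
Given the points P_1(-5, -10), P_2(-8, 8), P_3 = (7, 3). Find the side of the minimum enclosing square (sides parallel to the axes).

The bounding box has width 15 and height 18.
An axis-aligned square enclosing the set must have side ≥ max(width, height).
So the minimum side is max(15, 18) = 18.

18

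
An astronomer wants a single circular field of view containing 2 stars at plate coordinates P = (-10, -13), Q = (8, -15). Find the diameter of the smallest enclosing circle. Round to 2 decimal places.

18.11

The smallest circle enclosing two points has them as diameter endpoints.
Centre = midpoint = (-1, -14); r² = |PQ|²/4 = 328/4 = 82.
Diameter = 2r = 2√82 ≈ 18.11.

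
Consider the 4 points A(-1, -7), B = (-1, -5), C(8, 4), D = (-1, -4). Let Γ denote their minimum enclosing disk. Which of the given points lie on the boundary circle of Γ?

The farthest pair is A–C with squared distance 202. The circle on this segment as diameter has centre (3.5, -1.5) and r² = 202/4 = 50.5.
Check B: distance² to centre = 32.5 ≤ 50.5, so it lies inside.
All remaining points lie in this disk, and no smaller disk contains both endpoints, so this is the minimum enclosing circle.
The points at distance exactly r from the centre are A, C — 2 points.

A, C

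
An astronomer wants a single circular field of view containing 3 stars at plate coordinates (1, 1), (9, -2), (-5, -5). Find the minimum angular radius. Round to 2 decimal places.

7.16

Call the three points A, B, C in the order given.
Side lengths²: AB² = 73, AC² = 72, BC² = 205.
Since BC² = 205 ≥ 73 + 72 = 145, the angle opposite BC is not acute, so the smallest enclosing circle has BC as diameter.
Centre = midpoint of BC = (2, -3.5), r² = 205/4 = 51.25.
r = √(51.25) ≈ 7.16.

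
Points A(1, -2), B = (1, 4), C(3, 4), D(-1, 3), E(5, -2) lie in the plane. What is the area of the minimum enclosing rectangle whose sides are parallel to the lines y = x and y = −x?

44

In coordinates u = x + y, v = x − y the rectangle is axis-aligned; the map (x,y)→(u,v) scales areas by 2.
u-values: -1, 5, 7, 2, 3; range = 7 − (-1) = 8.
v-values: 3, -3, -1, -4, 7; range = 7 − (-4) = 11.
Area = (8 × 11) / 2 = 44.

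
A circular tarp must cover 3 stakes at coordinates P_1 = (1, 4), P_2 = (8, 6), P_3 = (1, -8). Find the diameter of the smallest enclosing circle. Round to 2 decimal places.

15.65

Side lengths²: P_1P_2² = 53, P_1P_3² = 144, P_2P_3² = 245.
Since P_2P_3² = 245 ≥ 144 + 53 = 197, the angle opposite P_2P_3 is not acute, so the smallest enclosing circle has P_2P_3 as diameter.
Centre = midpoint of P_2P_3 = (4.5, -1), r² = 245/4 = 61.25.
Diameter = 2r = 2√(61.25) ≈ 15.65.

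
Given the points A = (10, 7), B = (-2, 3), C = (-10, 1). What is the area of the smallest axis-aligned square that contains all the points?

400

The bounding box has width 20 and height 6.
An axis-aligned square enclosing the set must have side ≥ max(width, height).
So the minimum side is max(20, 6) = 20.
Area = 20² = 400.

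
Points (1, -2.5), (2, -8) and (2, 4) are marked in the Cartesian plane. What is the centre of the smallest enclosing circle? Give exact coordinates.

Call the three points A, B, C in the order given.
Side lengths²: AB² = 31.25, AC² = 43.25, BC² = 144.
Since BC² = 144 ≥ 43.25 + 31.25 = 74.5, the angle opposite BC is not acute, so the smallest enclosing circle has BC as diameter.
Centre = midpoint of BC = (2, -2), r² = 144/4 = 36.
Centre = (2, -2).

(2, -2)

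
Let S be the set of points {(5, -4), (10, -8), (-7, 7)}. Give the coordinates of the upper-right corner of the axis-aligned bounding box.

(10, 7)

x-range [-7, 10], y-range [-8, 7].
The upper-right corner is (10, 7).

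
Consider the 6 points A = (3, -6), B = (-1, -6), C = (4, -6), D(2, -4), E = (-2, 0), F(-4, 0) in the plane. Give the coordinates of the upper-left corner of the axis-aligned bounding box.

(-4, 0)

x-range [-4, 4], y-range [-6, 0].
The upper-left corner is (-4, 0).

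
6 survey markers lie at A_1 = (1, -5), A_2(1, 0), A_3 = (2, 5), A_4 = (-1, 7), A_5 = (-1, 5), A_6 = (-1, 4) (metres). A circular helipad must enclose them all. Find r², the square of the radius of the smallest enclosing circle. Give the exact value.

37

The minimum enclosing circle of a finite set is fixed by two of the points (as a diameter) or three (as a circumcircle).
The farthest pair is A_1–A_4 with squared distance 148. The circle on this segment as diameter has centre (0, 1) and r² = 148/4 = 37.
Check A_2: distance² to centre = 2 ≤ 37, so it lies inside.
All remaining points lie in this disk, and no smaller disk contains both endpoints, so this is the minimum enclosing circle.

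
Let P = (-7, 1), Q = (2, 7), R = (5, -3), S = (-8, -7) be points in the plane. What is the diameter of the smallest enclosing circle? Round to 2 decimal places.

The farthest pair is Q–S with squared distance 296. The circle on this segment as diameter has centre (-3, 0) and r² = 296/4 = 74.
Check P: distance² to centre = 17 ≤ 74, so it lies inside.
All remaining points lie in this disk, and no smaller disk contains both endpoints, so this is the minimum enclosing circle.
Diameter = 2r = 2√74 ≈ 17.20.

17.20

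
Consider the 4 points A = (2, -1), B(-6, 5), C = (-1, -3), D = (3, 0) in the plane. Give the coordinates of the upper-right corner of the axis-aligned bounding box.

x-range [-6, 3], y-range [-3, 5].
The upper-right corner is (3, 5).

(3, 5)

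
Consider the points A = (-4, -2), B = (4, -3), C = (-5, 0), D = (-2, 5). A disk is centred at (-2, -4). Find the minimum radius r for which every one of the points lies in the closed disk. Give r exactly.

The required radius is the distance from (-2, -4) to the farthest point.
Squared distances: 8, 37, 25, 81.
Maximum is 81, attained at D.
r = √81 = 9.

9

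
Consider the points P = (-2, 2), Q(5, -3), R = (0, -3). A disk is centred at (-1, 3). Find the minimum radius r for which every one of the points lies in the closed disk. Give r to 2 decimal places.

8.49

The required radius is the distance from (-1, 3) to the farthest point.
Squared distances: 2, 72, 37.
Maximum is 72, attained at Q.
r = √72 ≈ 8.49.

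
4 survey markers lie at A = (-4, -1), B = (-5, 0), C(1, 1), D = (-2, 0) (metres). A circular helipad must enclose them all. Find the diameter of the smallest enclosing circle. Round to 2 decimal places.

The minimum enclosing circle of a finite set is fixed by two of the points (as a diameter) or three (as a circumcircle).
The farthest pair is B–C with squared distance 37. The circle on this segment as diameter has centre (-2, 0.5) and r² = 37/4 = 9.25.
Check A: distance² to centre = 6.25 ≤ 9.25, so it lies inside.
All remaining points lie in this disk, and no smaller disk contains both endpoints, so this is the minimum enclosing circle.
Diameter = 2r = 2√(9.25) ≈ 6.08.

6.08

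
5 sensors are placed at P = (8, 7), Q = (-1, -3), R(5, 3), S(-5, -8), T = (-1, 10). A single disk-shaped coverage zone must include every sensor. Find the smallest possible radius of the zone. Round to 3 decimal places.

9.978

A smallest enclosing disk is always determined by at most three of the input points on its boundary.
The minimum enclosing circle is determined by three boundary points: P, S, T.
Their circumcentre is (21/29, 5/29) with r² = 83725/841.
The farthest remaining point R is at distance² 22100/841 ≤ 83725/841.
r = √(83725/841) ≈ 9.978.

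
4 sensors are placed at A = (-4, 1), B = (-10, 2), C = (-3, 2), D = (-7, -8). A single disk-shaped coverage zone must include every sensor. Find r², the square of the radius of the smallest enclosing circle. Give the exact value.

31.61

The minimum enclosing circle of a finite set is fixed by two of the points (as a diameter) or three (as a circumcircle).
The minimum enclosing circle is determined by three boundary points: B, C, D.
Their circumcentre is (-6.5, -2.4) with r² = 31.61.
The farthest remaining point A is at distance² 17.81 ≤ 31.61.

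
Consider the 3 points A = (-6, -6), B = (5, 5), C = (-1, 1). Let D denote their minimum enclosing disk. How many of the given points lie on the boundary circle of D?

2

Side lengths²: AB² = 242, AC² = 74, BC² = 52.
Since AB² = 242 ≥ 74 + 52 = 126, the angle opposite AB is not acute, so the smallest enclosing circle has AB as diameter.
Centre = midpoint of AB = (-0.5, -0.5), r² = 242/4 = 60.5.
The points at distance exactly r from the centre are A, B — 2 points.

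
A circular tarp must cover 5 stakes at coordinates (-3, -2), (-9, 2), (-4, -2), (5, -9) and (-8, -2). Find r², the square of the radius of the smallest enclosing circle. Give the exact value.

A smallest enclosing disk is always determined by at most three of the input points on its boundary.
The farthest pair is (-9, 2)–(5, -9) with squared distance 317. The circle on this segment as diameter has centre (-2, -3.5) and r² = 317/4 = 79.25.
Check (-3, -2): distance² to centre = 3.25 ≤ 79.25, so it lies inside.
All remaining points lie in this disk, and no smaller disk contains both endpoints, so this is the minimum enclosing circle.

79.25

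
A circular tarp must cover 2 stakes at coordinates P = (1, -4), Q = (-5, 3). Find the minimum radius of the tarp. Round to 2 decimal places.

4.61

The smallest circle enclosing two points has them as diameter endpoints.
Centre = midpoint = (-2, -0.5); r² = |PQ|²/4 = 85/4 = 21.25.
r = √(21.25) ≈ 4.61.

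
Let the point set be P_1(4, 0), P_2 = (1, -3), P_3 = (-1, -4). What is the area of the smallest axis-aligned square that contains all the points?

The bounding box has width 5 and height 4.
An axis-aligned square enclosing the set must have side ≥ max(width, height).
So the minimum side is max(5, 4) = 5.
Area = 5² = 25.

25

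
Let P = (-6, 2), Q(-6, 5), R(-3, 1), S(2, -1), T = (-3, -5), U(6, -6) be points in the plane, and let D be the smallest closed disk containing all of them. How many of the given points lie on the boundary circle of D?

The minimum enclosing circle of a finite set is fixed by two of the points (as a diameter) or three (as a circumcircle).
The farthest pair is Q–U with squared distance 265. The circle on this segment as diameter has centre (0, -0.5) and r² = 265/4 = 66.25.
Check P: distance² to centre = 42.25 ≤ 66.25, so it lies inside.
All remaining points lie in this disk, and no smaller disk contains both endpoints, so this is the minimum enclosing circle.
The points at distance exactly r from the centre are Q, U — 2 points.

2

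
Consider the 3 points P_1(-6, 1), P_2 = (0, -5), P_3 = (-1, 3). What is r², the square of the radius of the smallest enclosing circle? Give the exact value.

1885/98

Side lengths²: P_1P_2² = 72, P_1P_3² = 29, P_2P_3² = 65.
Since P_1P_2² = 72 < 65 + 29 = 94, the triangle is acute, so the smallest enclosing circle is the circumcircle.
Circumcentre = (-31/14, -17/14), r² = 1885/98.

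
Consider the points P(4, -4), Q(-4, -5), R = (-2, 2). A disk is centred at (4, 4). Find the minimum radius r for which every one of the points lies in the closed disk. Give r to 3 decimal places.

The required radius is the distance from (4, 4) to the farthest point.
Squared distances: 64, 145, 40.
Maximum is 145, attained at Q.
r = √145 ≈ 12.042.

12.042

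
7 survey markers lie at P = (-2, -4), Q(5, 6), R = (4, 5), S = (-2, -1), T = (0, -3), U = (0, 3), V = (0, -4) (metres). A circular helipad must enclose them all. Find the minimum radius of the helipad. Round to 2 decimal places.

A smallest enclosing disk is always determined by at most three of the input points on its boundary.
The farthest pair is P–Q with squared distance 149. The circle on this segment as diameter has centre (1.5, 1) and r² = 149/4 = 37.25.
Check R: distance² to centre = 22.25 ≤ 37.25, so it lies inside.
All remaining points lie in this disk, and no smaller disk contains both endpoints, so this is the minimum enclosing circle.
r = √(37.25) ≈ 6.10.

6.10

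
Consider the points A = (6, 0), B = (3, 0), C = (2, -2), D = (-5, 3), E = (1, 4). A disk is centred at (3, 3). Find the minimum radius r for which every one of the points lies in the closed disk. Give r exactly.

8

The required radius is the distance from (3, 3) to the farthest point.
Squared distances: 18, 9, 26, 64, 5.
Maximum is 64, attained at D.
r = √64 = 8.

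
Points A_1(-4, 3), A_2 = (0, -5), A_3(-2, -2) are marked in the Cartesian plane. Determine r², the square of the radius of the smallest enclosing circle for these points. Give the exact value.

20

Side lengths²: A_1A_2² = 80, A_1A_3² = 29, A_2A_3² = 13.
Since A_1A_2² = 80 ≥ 29 + 13 = 42, the angle opposite A_1A_2 is not acute, so the smallest enclosing circle has A_1A_2 as diameter.
Centre = midpoint of A_1A_2 = (-2, -1), r² = 80/4 = 20.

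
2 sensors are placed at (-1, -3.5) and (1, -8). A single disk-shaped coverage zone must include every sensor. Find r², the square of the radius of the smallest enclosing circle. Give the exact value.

6.0625

The smallest circle enclosing two points has them as diameter endpoints.
Centre = midpoint = (0, -5.75); r² = |(-1, -3.5)−(1, -8)|²/4 = 24.25/4 = 6.0625.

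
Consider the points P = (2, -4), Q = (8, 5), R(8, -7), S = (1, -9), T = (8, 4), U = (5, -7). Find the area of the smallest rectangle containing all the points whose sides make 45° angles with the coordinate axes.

In coordinates u = x + y, v = x − y the rectangle is axis-aligned; the map (x,y)→(u,v) scales areas by 2.
u-values: -2, 13, 1, -8, 12, -2; range = 13 − (-8) = 21.
v-values: 6, 3, 15, 10, 4, 12; range = 15 − 3 = 12.
Area = (21 × 12) / 2 = 126.

126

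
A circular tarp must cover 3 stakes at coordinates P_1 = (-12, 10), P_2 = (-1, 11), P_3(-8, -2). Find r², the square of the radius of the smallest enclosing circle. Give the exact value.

Side lengths²: P_1P_2² = 122, P_1P_3² = 160, P_2P_3² = 218.
Since P_2P_3² = 218 < 160 + 122 = 282, the triangle is acute, so the smallest enclosing circle is the circumcircle.
Circumcentre = (-205/34, 181/34), r² = 33245/578.

33245/578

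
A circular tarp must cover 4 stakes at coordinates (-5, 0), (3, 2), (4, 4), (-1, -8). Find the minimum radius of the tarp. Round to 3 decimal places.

The minimum enclosing circle of a finite set is fixed by two of the points (as a diameter) or three (as a circumcircle).
The minimum enclosing circle is determined by three boundary points: (-5, 0), (4, 4), (-1, -8).
Their circumcentre is (27/22, -83/44) with r² = 81965/1936.
The farthest remaining point (3, 2) is at distance² 35325/1936 ≤ 81965/1936.
r = √(81965/1936) ≈ 6.507.

6.507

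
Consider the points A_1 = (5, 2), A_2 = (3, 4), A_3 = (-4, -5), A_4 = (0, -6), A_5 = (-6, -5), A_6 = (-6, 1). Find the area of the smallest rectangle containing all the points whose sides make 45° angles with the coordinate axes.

In coordinates u = x + y, v = x − y the rectangle is axis-aligned; the map (x,y)→(u,v) scales areas by 2.
u-values: 7, 7, -9, -6, -11, -5; range = 7 − (-11) = 18.
v-values: 3, -1, 1, 6, -1, -7; range = 6 − (-7) = 13.
Area = (18 × 13) / 2 = 117.

117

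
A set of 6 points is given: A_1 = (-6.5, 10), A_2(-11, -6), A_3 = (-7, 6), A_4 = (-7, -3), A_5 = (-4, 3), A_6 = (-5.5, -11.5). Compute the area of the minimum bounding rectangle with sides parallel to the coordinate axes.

x ranges over [-11, -4], width 7.
y ranges over [-11.5, 10], height 21.5.
Area = 7 × 21.5 = 150.5.

150.5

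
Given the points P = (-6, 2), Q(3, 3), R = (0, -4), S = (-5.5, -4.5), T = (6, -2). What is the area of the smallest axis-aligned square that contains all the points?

The bounding box has width 12 and height 7.5.
An axis-aligned square enclosing the set must have side ≥ max(width, height).
So the minimum side is max(12, 7.5) = 12.
Area = 12² = 144.

144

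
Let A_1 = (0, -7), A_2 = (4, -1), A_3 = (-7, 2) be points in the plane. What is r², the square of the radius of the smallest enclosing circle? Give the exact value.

Side lengths²: A_1A_2² = 52, A_1A_3² = 130, A_2A_3² = 130.
Since A_2A_3² = 130 < 130 + 52 = 182, the triangle is acute, so the smallest enclosing circle is the circumcircle.
Circumcentre = (-2, -4/3), r² = 325/9.

325/9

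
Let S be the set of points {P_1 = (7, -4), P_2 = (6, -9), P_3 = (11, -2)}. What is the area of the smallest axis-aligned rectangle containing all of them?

x ranges over [6, 11], width 5.
y ranges over [-9, -2], height 7.
Area = 5 × 7 = 35.

35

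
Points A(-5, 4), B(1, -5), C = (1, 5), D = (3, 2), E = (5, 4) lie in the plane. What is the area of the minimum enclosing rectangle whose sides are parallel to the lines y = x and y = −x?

In coordinates u = x + y, v = x − y the rectangle is axis-aligned; the map (x,y)→(u,v) scales areas by 2.
u-values: -1, -4, 6, 5, 9; range = 9 − (-4) = 13.
v-values: -9, 6, -4, 1, 1; range = 6 − (-9) = 15.
Area = (13 × 15) / 2 = 97.5.

97.5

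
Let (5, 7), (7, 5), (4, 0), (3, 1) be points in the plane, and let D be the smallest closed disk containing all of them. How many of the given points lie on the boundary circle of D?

2

A smallest enclosing disk is always determined by at most three of the input points on its boundary.
The farthest pair is (5, 7)–(4, 0) with squared distance 50. The circle on this segment as diameter has centre (4.5, 3.5) and r² = 50/4 = 12.5.
Check (7, 5): distance² to centre = 8.5 ≤ 12.5, so it lies inside.
All remaining points lie in this disk, and no smaller disk contains both endpoints, so this is the minimum enclosing circle.
The points at distance exactly r from the centre are (5, 7), (4, 0) — 2 points.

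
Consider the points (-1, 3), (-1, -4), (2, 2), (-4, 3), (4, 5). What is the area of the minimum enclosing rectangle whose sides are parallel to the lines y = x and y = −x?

70

In coordinates u = x + y, v = x − y the rectangle is axis-aligned; the map (x,y)→(u,v) scales areas by 2.
u-values: 2, -5, 4, -1, 9; range = 9 − (-5) = 14.
v-values: -4, 3, 0, -7, -1; range = 3 − (-7) = 10.
Area = (14 × 10) / 2 = 70.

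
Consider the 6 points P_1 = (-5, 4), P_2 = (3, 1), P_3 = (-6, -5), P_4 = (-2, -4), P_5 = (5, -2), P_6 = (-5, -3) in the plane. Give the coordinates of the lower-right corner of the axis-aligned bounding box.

x-range [-6, 5], y-range [-5, 4].
The lower-right corner is (5, -5).

(5, -5)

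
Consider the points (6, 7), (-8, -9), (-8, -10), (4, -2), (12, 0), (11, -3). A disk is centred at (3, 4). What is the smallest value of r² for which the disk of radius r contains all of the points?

The required radius is the distance from (3, 4) to the farthest point.
Squared distances: 18, 290, 317, 37, 97, 113.
Maximum is 317, attained at (-8, -10).

317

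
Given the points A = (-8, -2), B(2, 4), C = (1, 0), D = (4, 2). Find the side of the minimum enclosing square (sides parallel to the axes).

The bounding box has width 12 and height 6.
An axis-aligned square enclosing the set must have side ≥ max(width, height).
So the minimum side is max(12, 6) = 12.

12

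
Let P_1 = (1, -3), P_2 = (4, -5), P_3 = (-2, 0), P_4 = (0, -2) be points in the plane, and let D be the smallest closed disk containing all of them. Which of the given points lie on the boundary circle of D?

By Welzl's lemma the MEC is supported by two points (diametrically opposite) or three points (on a circumcircle).
The farthest pair is P_2–P_3 with squared distance 61. The circle on this segment as diameter has centre (1, -2.5) and r² = 61/4 = 15.25.
Check P_1: distance² to centre = 0.25 ≤ 15.25, so it lies inside.
All remaining points lie in this disk, and no smaller disk contains both endpoints, so this is the minimum enclosing circle.
The points at distance exactly r from the centre are P_2, P_3 — 2 points.

P_2, P_3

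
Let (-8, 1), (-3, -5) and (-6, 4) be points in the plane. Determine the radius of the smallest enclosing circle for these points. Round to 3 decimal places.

Call the three points A, B, C in the order given.
Side lengths²: AB² = 61, AC² = 13, BC² = 90.
Since BC² = 90 ≥ 61 + 13 = 74, the angle opposite BC is not acute, so the smallest enclosing circle has BC as diameter.
Centre = midpoint of BC = (-4.5, -0.5), r² = 90/4 = 22.5.
r = √(22.5) ≈ 4.743.

4.743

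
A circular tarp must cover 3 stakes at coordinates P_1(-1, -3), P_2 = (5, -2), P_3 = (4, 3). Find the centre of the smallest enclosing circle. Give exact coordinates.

(99/62, -5/62)

Side lengths²: P_1P_2² = 37, P_1P_3² = 61, P_2P_3² = 26.
Since P_1P_3² = 61 < 37 + 26 = 63, the triangle is acute, so the smallest enclosing circle is the circumcircle.
Circumcentre = (99/62, -5/62), r² = 29341/1922.
Centre = (99/62, -5/62).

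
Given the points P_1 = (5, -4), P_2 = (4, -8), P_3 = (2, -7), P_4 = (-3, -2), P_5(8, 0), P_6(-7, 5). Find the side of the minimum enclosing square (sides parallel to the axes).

The bounding box has width 15 and height 13.
An axis-aligned square enclosing the set must have side ≥ max(width, height).
So the minimum side is max(15, 13) = 15.

15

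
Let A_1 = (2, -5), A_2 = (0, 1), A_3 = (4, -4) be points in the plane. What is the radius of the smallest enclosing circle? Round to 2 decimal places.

3.23

Side lengths²: A_1A_2² = 40, A_1A_3² = 5, A_2A_3² = 41.
Since A_2A_3² = 41 < 40 + 5 = 45, the triangle is acute, so the smallest enclosing circle is the circumcircle.
Circumcentre = (23/14, -25/14), r² = 1025/98.
r = √(1025/98) ≈ 3.23.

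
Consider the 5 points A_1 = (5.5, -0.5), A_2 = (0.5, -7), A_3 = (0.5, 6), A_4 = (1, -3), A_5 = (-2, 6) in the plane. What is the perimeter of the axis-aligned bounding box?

41

Width = max x − min x = 5.5 − (-2) = 7.5.
Height = max y − min y = 6 − (-7) = 13.
Perimeter = 2(7.5 + 13) = 41.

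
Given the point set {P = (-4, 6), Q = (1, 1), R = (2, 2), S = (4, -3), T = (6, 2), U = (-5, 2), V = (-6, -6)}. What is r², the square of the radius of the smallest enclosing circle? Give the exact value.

54.48828125

The minimum enclosing circle is determined by three boundary points: P, T, V.
Their circumcentre is (-0.875, -0.6875) with r² = 54.48828125.
The farthest remaining point S is at distance² 29.11328125 ≤ 54.48828125.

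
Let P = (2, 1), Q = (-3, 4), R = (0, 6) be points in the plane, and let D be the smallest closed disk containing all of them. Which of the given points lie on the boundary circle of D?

Side lengths²: PQ² = 34, PR² = 29, QR² = 13.
Since PQ² = 34 < 29 + 13 = 42, the triangle is acute, so the smallest enclosing circle is the circumcircle.
Circumcentre = (-7/38, 115/38), r² = 6409/722.
The points at distance exactly r from the centre are P, Q, R — 3 points.

P, Q, R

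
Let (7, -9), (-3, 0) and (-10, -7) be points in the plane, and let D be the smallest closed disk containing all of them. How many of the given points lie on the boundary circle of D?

Call the three points A, B, C in the order given.
Side lengths²: AB² = 181, AC² = 293, BC² = 98.
Since AC² = 293 ≥ 181 + 98 = 279, the angle opposite AC is not acute, so the smallest enclosing circle has AC as diameter.
Centre = midpoint of AC = (-1.5, -8), r² = 293/4 = 73.25.
The points at distance exactly r from the centre are (7, -9), (-10, -7) — 2 points.

2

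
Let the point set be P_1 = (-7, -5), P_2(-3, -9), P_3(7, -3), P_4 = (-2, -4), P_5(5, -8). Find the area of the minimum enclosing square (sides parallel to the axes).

The bounding box has width 14 and height 6.
An axis-aligned square enclosing the set must have side ≥ max(width, height).
So the minimum side is max(14, 6) = 14.
Area = 14² = 196.

196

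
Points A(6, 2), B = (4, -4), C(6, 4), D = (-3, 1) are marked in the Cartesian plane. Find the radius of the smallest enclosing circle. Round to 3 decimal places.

5.098

A smallest enclosing disk is always determined by at most three of the input points on its boundary.
The minimum enclosing circle is determined by three boundary points: B, C, D.
Their circumcentre is (23/11, 8/11) with r² = 3145/121.
The farthest remaining point A is at distance² 2045/121 ≤ 3145/121.
r = √(3145/121) ≈ 5.098.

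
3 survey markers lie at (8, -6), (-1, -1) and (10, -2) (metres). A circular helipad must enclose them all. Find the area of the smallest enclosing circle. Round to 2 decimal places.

Call the three points A, B, C in the order given.
Side lengths²: AB² = 106, AC² = 20, BC² = 122.
Since BC² = 122 < 106 + 20 = 126, the triangle is acute, so the smallest enclosing circle is the circumcircle.
Circumcentre = (103/23, -40/23), r² = 16165/529.
Area = π·r² = π·16165/529 ≈ 96.00.

96.00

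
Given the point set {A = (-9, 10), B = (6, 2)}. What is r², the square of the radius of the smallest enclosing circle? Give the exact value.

72.25

The smallest circle enclosing two points has them as diameter endpoints.
Centre = midpoint = (-1.5, 6); r² = |AB|²/4 = 289/4 = 72.25.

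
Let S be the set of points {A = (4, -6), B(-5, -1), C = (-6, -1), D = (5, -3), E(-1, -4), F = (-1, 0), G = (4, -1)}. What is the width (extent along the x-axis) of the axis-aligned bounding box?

max x = 5, min x = -6, so width = 11.

11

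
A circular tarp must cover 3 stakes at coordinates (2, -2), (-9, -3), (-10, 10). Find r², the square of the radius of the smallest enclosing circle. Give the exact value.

5185/72

Call the three points A, B, C in the order given.
Side lengths²: AB² = 122, AC² = 288, BC² = 170.
Since AC² = 288 < 170 + 122 = 292, the triangle is acute, so the smallest enclosing circle is the circumcircle.
Circumcentre = (-49/12, 47/12), r² = 5185/72.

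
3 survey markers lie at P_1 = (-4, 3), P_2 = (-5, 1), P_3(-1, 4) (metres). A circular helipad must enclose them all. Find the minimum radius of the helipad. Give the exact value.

Side lengths²: P_1P_2² = 5, P_1P_3² = 10, P_2P_3² = 25.
Since P_2P_3² = 25 ≥ 10 + 5 = 15, the angle opposite P_2P_3 is not acute, so the smallest enclosing circle has P_2P_3 as diameter.
Centre = midpoint of P_2P_3 = (-3, 2.5), r² = 25/4 = 6.25.
r = √(6.25) = 2.5.

2.5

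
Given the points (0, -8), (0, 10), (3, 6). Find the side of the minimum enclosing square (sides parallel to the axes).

18

The bounding box has width 3 and height 18.
An axis-aligned square enclosing the set must have side ≥ max(width, height).
So the minimum side is max(3, 18) = 18.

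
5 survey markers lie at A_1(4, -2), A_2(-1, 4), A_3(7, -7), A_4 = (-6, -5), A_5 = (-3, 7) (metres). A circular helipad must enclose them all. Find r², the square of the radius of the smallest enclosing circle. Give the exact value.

108817/1458

The minimum enclosing circle of a finite set is fixed by two of the points (as a diameter) or three (as a circumcircle).
The minimum enclosing circle is determined by three boundary points: A_3, A_4, A_5.
Their circumcentre is (73/54, -25/54) with r² = 108817/1458.
The farthest remaining point A_2 is at distance² 37105/1458 ≤ 108817/1458.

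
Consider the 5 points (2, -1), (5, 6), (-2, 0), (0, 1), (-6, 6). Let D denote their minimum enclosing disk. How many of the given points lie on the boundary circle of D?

3

By Welzl's lemma the MEC is supported by two points (diametrically opposite) or three points (on a circumcircle).
The minimum enclosing circle is determined by three boundary points: (2, -1), (5, 6), (-6, 6).
Their circumcentre is (-0.5, 59/14) with r² = 3277/98.
The farthest remaining point (-2, 0) is at distance² 1961/98 ≤ 3277/98.
The points at distance exactly r from the centre are (2, -1), (5, 6), (-6, 6) — 3 points.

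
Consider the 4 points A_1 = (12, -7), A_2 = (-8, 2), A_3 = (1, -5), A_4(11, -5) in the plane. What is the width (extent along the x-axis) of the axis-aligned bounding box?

max x = 12, min x = -8, so width = 20.

20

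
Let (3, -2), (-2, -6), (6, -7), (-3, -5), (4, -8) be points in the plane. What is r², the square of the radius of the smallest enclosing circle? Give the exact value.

21.25

By Welzl's lemma the MEC is supported by two points (diametrically opposite) or three points (on a circumcircle).
The farthest pair is (6, -7)–(-3, -5) with squared distance 85. The circle on this segment as diameter has centre (1.5, -6) and r² = 85/4 = 21.25.
Check (3, -2): distance² to centre = 18.25 ≤ 21.25, so it lies inside.
All remaining points lie in this disk, and no smaller disk contains both endpoints, so this is the minimum enclosing circle.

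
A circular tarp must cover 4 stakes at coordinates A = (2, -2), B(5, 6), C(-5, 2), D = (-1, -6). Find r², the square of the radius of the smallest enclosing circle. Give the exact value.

The minimum enclosing circle of a finite set is fixed by two of the points (as a diameter) or three (as a circumcircle).
The minimum enclosing circle is determined by three boundary points: B, C, D.
Their circumcentre is (1.5, 0.25) with r² = 45.3125.
The farthest remaining point A is at distance² 5.3125 ≤ 45.3125.

45.3125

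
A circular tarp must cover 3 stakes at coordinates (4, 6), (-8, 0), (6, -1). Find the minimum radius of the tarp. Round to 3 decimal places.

7.140

Call the three points A, B, C in the order given.
Side lengths²: AB² = 180, AC² = 53, BC² = 197.
Since BC² = 197 < 180 + 53 = 233, the triangle is acute, so the smallest enclosing circle is the circumcircle.
Circumcentre = (-0.90625, 0.8125), r² = 50.9814453125.
r = √(50.9814453125) ≈ 7.140.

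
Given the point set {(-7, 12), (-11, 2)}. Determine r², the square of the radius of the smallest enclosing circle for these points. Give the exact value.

The smallest circle enclosing two points has them as diameter endpoints.
Centre = midpoint = (-9, 7); r² = |(-7, 12)−(-11, 2)|²/4 = 116/4 = 29.

29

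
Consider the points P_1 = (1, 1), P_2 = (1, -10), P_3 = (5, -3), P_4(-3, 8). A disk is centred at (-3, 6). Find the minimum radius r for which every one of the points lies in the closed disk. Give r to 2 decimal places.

16.49

The required radius is the distance from (-3, 6) to the farthest point.
Squared distances: 41, 272, 145, 4.
Maximum is 272, attained at P_2.
r = √272 ≈ 16.49.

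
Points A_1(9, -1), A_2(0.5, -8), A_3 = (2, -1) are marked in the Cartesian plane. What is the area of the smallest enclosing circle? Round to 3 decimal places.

95.230

Side lengths²: A_1A_2² = 121.25, A_1A_3² = 49, A_2A_3² = 51.25.
Since A_1A_2² = 121.25 ≥ 51.25 + 49 = 100.25, the angle opposite A_1A_2 is not acute, so the smallest enclosing circle has A_1A_2 as diameter.
Centre = midpoint of A_1A_2 = (4.75, -4.5), r² = 121.25/4 = 30.3125.
Area = π·r² = π·30.3125 ≈ 95.230.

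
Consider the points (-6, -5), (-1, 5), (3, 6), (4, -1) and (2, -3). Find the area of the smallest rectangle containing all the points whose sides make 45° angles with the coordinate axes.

In coordinates u = x + y, v = x − y the rectangle is axis-aligned; the map (x,y)→(u,v) scales areas by 2.
u-values: -11, 4, 9, 3, -1; range = 9 − (-11) = 20.
v-values: -1, -6, -3, 5, 5; range = 5 − (-6) = 11.
Area = (20 × 11) / 2 = 110.

110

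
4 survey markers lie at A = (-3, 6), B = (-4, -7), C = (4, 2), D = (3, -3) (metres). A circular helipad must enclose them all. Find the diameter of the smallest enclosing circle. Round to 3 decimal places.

A smallest enclosing disk is always determined by at most three of the input points on its boundary.
The minimum enclosing circle is determined by three boundary points: A, B, C.
Their circumcentre is (-81/38, -23/38) with r² = 32045/722.
The farthest remaining point D is at distance² 23153/722 ≤ 32045/722.
Diameter = 2r = 2√(32045/722) ≈ 13.324.

13.324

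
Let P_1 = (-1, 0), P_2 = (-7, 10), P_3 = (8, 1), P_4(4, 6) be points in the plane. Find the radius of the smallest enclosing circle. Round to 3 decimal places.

8.746

The farthest pair is P_2–P_3 with squared distance 306. The circle on this segment as diameter has centre (0.5, 5.5) and r² = 306/4 = 76.5.
Check P_1: distance² to centre = 32.5 ≤ 76.5, so it lies inside.
All remaining points lie in this disk, and no smaller disk contains both endpoints, so this is the minimum enclosing circle.
r = √(76.5) ≈ 8.746.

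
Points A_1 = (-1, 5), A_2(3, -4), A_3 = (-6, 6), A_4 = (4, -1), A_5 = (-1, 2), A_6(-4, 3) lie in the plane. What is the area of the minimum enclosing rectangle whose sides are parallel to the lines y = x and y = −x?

47.5

In coordinates u = x + y, v = x − y the rectangle is axis-aligned; the map (x,y)→(u,v) scales areas by 2.
u-values: 4, -1, 0, 3, 1, -1; range = 4 − (-1) = 5.
v-values: -6, 7, -12, 5, -3, -7; range = 7 − (-12) = 19.
Area = (5 × 19) / 2 = 47.5.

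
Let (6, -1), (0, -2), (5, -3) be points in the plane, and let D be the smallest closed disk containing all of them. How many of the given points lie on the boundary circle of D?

2

Call the three points A, B, C in the order given.
Side lengths²: AB² = 37, AC² = 5, BC² = 26.
Since AB² = 37 ≥ 26 + 5 = 31, the angle opposite AB is not acute, so the smallest enclosing circle has AB as diameter.
Centre = midpoint of AB = (3, -1.5), r² = 37/4 = 9.25.
The points at distance exactly r from the centre are (6, -1), (0, -2) — 2 points.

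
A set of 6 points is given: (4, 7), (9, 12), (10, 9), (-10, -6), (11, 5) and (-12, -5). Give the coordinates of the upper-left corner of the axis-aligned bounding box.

x-range [-12, 11], y-range [-6, 12].
The upper-left corner is (-12, 12).

(-12, 12)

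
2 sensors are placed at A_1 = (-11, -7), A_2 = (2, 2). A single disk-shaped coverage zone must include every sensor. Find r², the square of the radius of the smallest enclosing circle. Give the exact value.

62.5

The smallest circle enclosing two points has them as diameter endpoints.
Centre = midpoint = (-4.5, -2.5); r² = |A_1A_2|²/4 = 250/4 = 62.5.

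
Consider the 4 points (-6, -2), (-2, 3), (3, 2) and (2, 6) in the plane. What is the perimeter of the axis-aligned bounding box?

34

Width = max x − min x = 3 − (-6) = 9.
Height = max y − min y = 6 − (-2) = 8.
Perimeter = 2(9 + 8) = 34.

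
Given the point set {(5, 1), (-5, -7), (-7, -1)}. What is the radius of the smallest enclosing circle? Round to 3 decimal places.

6.482

Call the three points A, B, C in the order given.
Side lengths²: AB² = 164, AC² = 148, BC² = 40.
Since AB² = 164 < 148 + 40 = 188, the triangle is acute, so the smallest enclosing circle is the circumcircle.
Circumcentre = (-12/19, -42/19), r² = 15170/361.
r = √(15170/361) ≈ 6.482.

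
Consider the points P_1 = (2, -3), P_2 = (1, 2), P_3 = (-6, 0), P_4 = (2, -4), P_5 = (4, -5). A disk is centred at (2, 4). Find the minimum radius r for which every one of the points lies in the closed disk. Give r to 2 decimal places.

9.22

The required radius is the distance from (2, 4) to the farthest point.
Squared distances: 49, 5, 80, 64, 85.
Maximum is 85, attained at P_5.
r = √85 ≈ 9.22.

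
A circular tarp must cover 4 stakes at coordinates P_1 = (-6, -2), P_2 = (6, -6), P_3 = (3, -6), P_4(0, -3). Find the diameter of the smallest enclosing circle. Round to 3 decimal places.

The farthest pair is P_1–P_2 with squared distance 160. The circle on this segment as diameter has centre (0, -4) and r² = 160/4 = 40.
Check P_3: distance² to centre = 13 ≤ 40, so it lies inside.
All remaining points lie in this disk, and no smaller disk contains both endpoints, so this is the minimum enclosing circle.
Diameter = 2r = 2√40 ≈ 12.649.

12.649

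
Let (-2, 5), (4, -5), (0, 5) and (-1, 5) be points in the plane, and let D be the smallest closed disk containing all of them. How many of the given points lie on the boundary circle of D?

2

The farthest pair is (-2, 5)–(4, -5) with squared distance 136. The circle on this segment as diameter has centre (1, 0) and r² = 136/4 = 34.
Check (0, 5): distance² to centre = 26 ≤ 34, so it lies inside.
All remaining points lie in this disk, and no smaller disk contains both endpoints, so this is the minimum enclosing circle.
The points at distance exactly r from the centre are (-2, 5), (4, -5) — 2 points.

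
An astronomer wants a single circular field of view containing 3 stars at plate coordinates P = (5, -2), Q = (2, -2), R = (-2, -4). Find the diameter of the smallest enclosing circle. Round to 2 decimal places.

Side lengths²: PQ² = 9, PR² = 53, QR² = 20.
Since PR² = 53 ≥ 20 + 9 = 29, the angle opposite PR is not acute, so the smallest enclosing circle has PR as diameter.
Centre = midpoint of PR = (1.5, -3), r² = 53/4 = 13.25.
Diameter = 2r = 2√(13.25) ≈ 7.28.

7.28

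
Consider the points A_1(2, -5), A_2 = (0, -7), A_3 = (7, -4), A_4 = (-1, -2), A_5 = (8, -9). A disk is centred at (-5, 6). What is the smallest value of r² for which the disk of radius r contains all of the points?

394

The required radius is the distance from (-5, 6) to the farthest point.
Squared distances: 170, 194, 244, 80, 394.
Maximum is 394, attained at A_5.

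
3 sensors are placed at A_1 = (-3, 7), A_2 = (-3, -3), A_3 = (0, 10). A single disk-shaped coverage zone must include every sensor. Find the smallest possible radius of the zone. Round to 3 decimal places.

6.671

Side lengths²: A_1A_2² = 100, A_1A_3² = 18, A_2A_3² = 178.
Since A_2A_3² = 178 ≥ 100 + 18 = 118, the angle opposite A_2A_3 is not acute, so the smallest enclosing circle has A_2A_3 as diameter.
Centre = midpoint of A_2A_3 = (-1.5, 3.5), r² = 178/4 = 44.5.
r = √(44.5) ≈ 6.671.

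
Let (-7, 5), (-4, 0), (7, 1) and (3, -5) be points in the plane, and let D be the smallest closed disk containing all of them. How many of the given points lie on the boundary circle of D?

The minimum enclosing circle is determined by three boundary points: (-7, 5), (7, 1), (3, -5).
Their circumcentre is (-0.4, 1.6) with r² = 55.12.
The farthest remaining point (-4, 0) is at distance² 15.52 ≤ 55.12.
The points at distance exactly r from the centre are (-7, 5), (7, 1), (3, -5) — 3 points.

3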